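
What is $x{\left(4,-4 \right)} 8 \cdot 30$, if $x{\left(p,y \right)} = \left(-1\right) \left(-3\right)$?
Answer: $720$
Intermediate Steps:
$x{\left(p,y \right)} = 3$
$x{\left(4,-4 \right)} 8 \cdot 30 = 3 \cdot 8 \cdot 30 = 24 \cdot 30 = 720$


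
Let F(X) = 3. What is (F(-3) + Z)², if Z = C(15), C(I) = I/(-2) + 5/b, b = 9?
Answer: 5041/324 ≈ 15.559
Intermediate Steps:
C(I) = 5/9 - I/2 (C(I) = I/(-2) + 5/9 = I*(-½) + 5*(⅑) = -I/2 + 5/9 = 5/9 - I/2)
Z = -125/18 (Z = 5/9 - ½*15 = 5/9 - 15/2 = -125/18 ≈ -6.9444)
(F(-3) + Z)² = (3 - 125/18)² = (-71/18)² = 5041/324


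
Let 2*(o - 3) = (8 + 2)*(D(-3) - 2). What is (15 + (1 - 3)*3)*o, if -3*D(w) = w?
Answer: -18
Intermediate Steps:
D(w) = -w/3
o = -2 (o = 3 + ((8 + 2)*(-⅓*(-3) - 2))/2 = 3 + (10*(1 - 2))/2 = 3 + (10*(-1))/2 = 3 + (½)*(-10) = 3 - 5 = -2)
(15 + (1 - 3)*3)*o = (15 + (1 - 3)*3)*(-2) = (15 - 2*3)*(-2) = (15 - 6)*(-2) = 9*(-2) = -18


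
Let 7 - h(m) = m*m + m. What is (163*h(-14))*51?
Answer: -1454775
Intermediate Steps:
h(m) = 7 - m - m² (h(m) = 7 - (m*m + m) = 7 - (m² + m) = 7 - (m + m²) = 7 + (-m - m²) = 7 - m - m²)
(163*h(-14))*51 = (163*(7 - 1*(-14) - 1*(-14)²))*51 = (163*(7 + 14 - 1*196))*51 = (163*(7 + 14 - 196))*51 = (163*(-175))*51 = -28525*51 = -1454775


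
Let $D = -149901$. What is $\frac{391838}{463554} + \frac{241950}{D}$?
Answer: $- \frac{8903330377}{11581201359} \approx -0.76877$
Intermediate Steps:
$\frac{391838}{463554} + \frac{241950}{D} = \frac{391838}{463554} + \frac{241950}{-149901} = 391838 \cdot \frac{1}{463554} + 241950 \left(- \frac{1}{149901}\right) = \frac{195919}{231777} - \frac{80650}{49967} = - \frac{8903330377}{11581201359}$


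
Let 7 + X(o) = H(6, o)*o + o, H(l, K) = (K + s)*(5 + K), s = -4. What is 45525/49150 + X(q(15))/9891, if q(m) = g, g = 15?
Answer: 24515039/19445706 ≈ 1.2607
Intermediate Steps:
q(m) = 15
H(l, K) = (-4 + K)*(5 + K) (H(l, K) = (K - 4)*(5 + K) = (-4 + K)*(5 + K))
X(o) = -7 + o + o*(-20 + o + o²) (X(o) = -7 + ((-20 + o + o²)*o + o) = -7 + (o*(-20 + o + o²) + o) = -7 + (o + o*(-20 + o + o²)) = -7 + o + o*(-20 + o + o²))
45525/49150 + X(q(15))/9891 = 45525/49150 + (-7 + 15 + 15*(-20 + 15 + 15²))/9891 = 45525*(1/49150) + (-7 + 15 + 15*(-20 + 15 + 225))*(1/9891) = 1821/1966 + (-7 + 15 + 15*220)*(1/9891) = 1821/1966 + (-7 + 15 + 3300)*(1/9891) = 1821/1966 + 3308*(1/9891) = 1821/1966 + 3308/9891 = 24515039/19445706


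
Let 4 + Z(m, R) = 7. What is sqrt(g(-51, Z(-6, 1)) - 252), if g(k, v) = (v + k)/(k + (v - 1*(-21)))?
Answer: 2*I*sqrt(563)/3 ≈ 15.818*I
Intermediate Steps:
Z(m, R) = 3 (Z(m, R) = -4 + 7 = 3)
g(k, v) = (k + v)/(21 + k + v) (g(k, v) = (k + v)/(k + (v + 21)) = (k + v)/(k + (21 + v)) = (k + v)/(21 + k + v))
sqrt(g(-51, Z(-6, 1)) - 252) = sqrt((-51 + 3)/(21 - 51 + 3) - 252) = sqrt(-48/(-27) - 252) = sqrt(-1/27*(-48) - 252) = sqrt(16/9 - 252) = sqrt(-2252/9) = 2*I*sqrt(563)/3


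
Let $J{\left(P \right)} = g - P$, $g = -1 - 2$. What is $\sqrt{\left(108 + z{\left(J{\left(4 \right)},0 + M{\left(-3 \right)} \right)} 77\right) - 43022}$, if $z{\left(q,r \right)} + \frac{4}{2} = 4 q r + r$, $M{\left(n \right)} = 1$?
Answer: $i \sqrt{45147} \approx 212.48 i$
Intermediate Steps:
$g = -3$
$J{\left(P \right)} = -3 - P$
$z{\left(q,r \right)} = -2 + r + 4 q r$ ($z{\left(q,r \right)} = -2 + \left(4 q r + r\right) = -2 + \left(r + 4 q r\right) = -2 + r + 4 q r$)
$\sqrt{\left(108 + z{\left(J{\left(4 \right)},0 + M{\left(-3 \right)} \right)} 77\right) - 43022} = \sqrt{\left(108 + \left(-2 + \left(0 + 1\right) + 4 \left(-3 - 4\right) \left(0 + 1\right)\right) 77\right) - 43022} = \sqrt{\left(108 + \left(-2 + 1 + 4 \left(-3 - 4\right) 1\right) 77\right) - 43022} = \sqrt{\left(108 + \left(-2 + 1 + 4 \left(-7\right) 1\right) 77\right) - 43022} = \sqrt{\left(108 + \left(-2 + 1 - 28\right) 77\right) - 43022} = \sqrt{\left(108 - 2233\right) - 43022} = \sqrt{-2125 - 43022} = \sqrt{-45147} = i \sqrt{45147}$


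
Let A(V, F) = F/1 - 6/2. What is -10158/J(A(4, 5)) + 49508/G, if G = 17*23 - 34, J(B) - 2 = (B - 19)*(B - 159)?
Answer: 128609462/953547 ≈ 134.87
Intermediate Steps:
A(V, F) = -3 + F (A(V, F) = F*1 - 6*½ = F - 3 = -3 + F)
J(B) = 2 + (-159 + B)*(-19 + B) (J(B) = 2 + (B - 19)*(B - 159) = 2 + (-19 + B)*(-159 + B) = 2 + (-159 + B)*(-19 + B))
G = 357 (G = 391 - 34 = 357)
-10158/J(A(4, 5)) + 49508/G = -10158/(3023 + (-3 + 5)² - 178*(-3 + 5)) + 49508/357 = -10158/(3023 + 2² - 178*2) + 49508*(1/357) = -10158/(3023 + 4 - 356) + 49508/357 = -10158/2671 + 49508/357 = 128609462/953547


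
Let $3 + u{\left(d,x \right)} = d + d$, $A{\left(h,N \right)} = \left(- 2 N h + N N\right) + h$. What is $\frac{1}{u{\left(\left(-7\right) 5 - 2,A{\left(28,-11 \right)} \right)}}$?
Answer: $- \frac{1}{77} \approx -0.012987$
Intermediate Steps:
$A{\left(h,N \right)} = h + N^{2} - 2 N h$ ($A{\left(h,N \right)} = \left(- 2 N h + N^{2}\right) + h = \left(N^{2} - 2 N h\right) + h = h + N^{2} - 2 N h$)
$u{\left(d,x \right)} = -3 + 2 d$ ($u{\left(d,x \right)} = -3 + \left(d + d\right) = -3 + 2 d$)
$\frac{1}{u{\left(\left(-7\right) 5 - 2,A{\left(28,-11 \right)} \right)}} = \frac{1}{-3 + 2 \left(\left(-7\right) 5 - 2\right)} = \frac{1}{-3 + 2 \left(-35 - 2\right)} = \frac{1}{-3 + 2 \left(-37\right)} = \frac{1}{-3 - 74} = \frac{1}{-77} = - \frac{1}{77}$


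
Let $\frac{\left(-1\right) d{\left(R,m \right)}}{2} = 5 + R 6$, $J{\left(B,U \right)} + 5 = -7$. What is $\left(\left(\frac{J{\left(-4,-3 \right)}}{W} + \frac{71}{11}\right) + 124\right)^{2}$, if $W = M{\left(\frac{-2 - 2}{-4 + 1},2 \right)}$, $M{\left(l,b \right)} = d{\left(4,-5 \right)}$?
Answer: $\frac{1737305761}{101761} \approx 17072.0$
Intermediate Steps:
$J{\left(B,U \right)} = -12$ ($J{\left(B,U \right)} = -5 - 7 = -12$)
$d{\left(R,m \right)} = -10 - 12 R$ ($d{\left(R,m \right)} = - 2 \left(5 + R 6\right) = - 2 \left(5 + 6 R\right) = -10 - 12 R$)
$M{\left(l,b \right)} = -58$ ($M{\left(l,b \right)} = -10 - 48 = -58$)
$W = -58$
$\left(\left(\frac{J{\left(-4,-3 \right)}}{W} + \frac{71}{11}\right) + 124\right)^{2} = \left(\left(- \frac{12}{-58} + \frac{71}{11}\right) + 124\right)^{2} = \left(\left(\left(-12\right) \left(- \frac{1}{58}\right) + 71 \cdot \frac{1}{11}\right) + 124\right)^{2} = \left(\left(\frac{6}{29} + \frac{71}{11}\right) + 124\right)^{2} = \left(\frac{2125}{319} + 124\right)^{2} = \left(\frac{41681}{319}\right)^{2} = \frac{1737305761}{101761}$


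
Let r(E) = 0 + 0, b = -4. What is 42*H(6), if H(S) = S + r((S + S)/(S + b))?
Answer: 252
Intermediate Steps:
r(E) = 0
H(S) = S (H(S) = S + 0 = S)
42*H(6) = 42*6 = 252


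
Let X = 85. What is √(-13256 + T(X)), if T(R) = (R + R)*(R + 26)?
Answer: √5614 ≈ 74.927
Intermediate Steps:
T(R) = 2*R*(26 + R) (T(R) = (2*R)*(26 + R) = 2*R*(26 + R))
√(-13256 + T(X)) = √(-13256 + 2*85*(26 + 85)) = √(-13256 + 2*85*111) = √(-13256 + 18870) = √5614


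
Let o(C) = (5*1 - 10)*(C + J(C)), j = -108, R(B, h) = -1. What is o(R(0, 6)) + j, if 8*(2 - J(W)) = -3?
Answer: -919/8 ≈ -114.88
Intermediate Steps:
J(W) = 19/8 (J(W) = 2 - ⅛*(-3) = 2 + 3/8 = 19/8)
o(C) = -95/8 - 5*C (o(C) = (5*1 - 10)*(C + 19/8) = (5 - 10)*(19/8 + C) = -5*(19/8 + C) = -95/8 - 5*C)
o(R(0, 6)) + j = (-95/8 - 5*(-1)) - 108 = (-95/8 + 5) - 108 = -55/8 - 108 = -919/8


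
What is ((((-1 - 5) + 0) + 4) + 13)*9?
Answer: 99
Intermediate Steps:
((((-1 - 5) + 0) + 4) + 13)*9 = (((-6 + 0) + 4) + 13)*9 = ((-6 + 4) + 13)*9 = (-2 + 13)*9 = 11*9 = 99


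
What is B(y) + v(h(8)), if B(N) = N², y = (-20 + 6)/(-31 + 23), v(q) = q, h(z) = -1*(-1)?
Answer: 65/16 ≈ 4.0625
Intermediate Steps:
h(z) = 1
y = 7/4 (y = -14/(-8) = -14*(-⅛) = 7/4 ≈ 1.7500)
B(y) + v(h(8)) = (7/4)² + 1 = 49/16 + 1 = 65/16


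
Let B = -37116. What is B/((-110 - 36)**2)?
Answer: -9279/5329 ≈ -1.7412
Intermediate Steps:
B/((-110 - 36)**2) = -37116/(-110 - 36)**2 = -37116/((-146)**2) = -37116/21316 = -37116*1/21316 = -9279/5329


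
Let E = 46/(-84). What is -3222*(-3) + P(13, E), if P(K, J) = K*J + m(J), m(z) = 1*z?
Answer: 28975/3 ≈ 9658.3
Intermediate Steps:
m(z) = z
E = -23/42 (E = 46*(-1/84) = -23/42 ≈ -0.54762)
P(K, J) = J + J*K (P(K, J) = K*J + J = J*K + J = J + J*K)
-3222*(-3) + P(13, E) = -3222*(-3) - 23*(1 + 13)/42 = 9666 - 23/42*14 = 9666 - 23/3 = 28975/3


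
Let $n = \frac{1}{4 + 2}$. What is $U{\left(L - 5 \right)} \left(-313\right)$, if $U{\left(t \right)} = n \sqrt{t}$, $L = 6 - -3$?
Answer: $- \frac{313}{3} \approx -104.33$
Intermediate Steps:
$L = 9$ ($L = 6 + 3 = 9$)
$n = \frac{1}{6} \approx 0.16667$
$U{\left(t \right)} = \frac{\sqrt{t}}{6}$
$U{\left(L - 5 \right)} \left(-313\right) = \frac{\sqrt{9 - 5}}{6} \left(-313\right) = \frac{\sqrt{4}}{6} \left(-313\right) = \frac{1}{6} \cdot 2 \left(-313\right) = \frac{1}{3} \left(-313\right) = - \frac{313}{3}$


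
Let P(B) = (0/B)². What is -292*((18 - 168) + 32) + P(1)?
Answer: 34456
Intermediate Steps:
P(B) = 0 (P(B) = 0² = 0)
-292*((18 - 168) + 32) + P(1) = -292*((18 - 168) + 32) + 0 = -292*(-150 + 32) + 0 = -292*(-118) + 0 = 34456 + 0 = 34456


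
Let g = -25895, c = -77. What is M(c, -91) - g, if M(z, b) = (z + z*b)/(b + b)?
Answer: 336140/13 ≈ 25857.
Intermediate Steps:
M(z, b) = (z + b*z)/(2*b) (M(z, b) = (z + b*z)/((2*b)) = (z + b*z)*(1/(2*b)) = (z + b*z)/(2*b))
M(c, -91) - g = (½)*(-77)*(1 - 91)/(-91) - 1*(-25895) = (½)*(-77)*(-1/91)*(-90) + 25895 = -495/13 + 25895 = 336140/13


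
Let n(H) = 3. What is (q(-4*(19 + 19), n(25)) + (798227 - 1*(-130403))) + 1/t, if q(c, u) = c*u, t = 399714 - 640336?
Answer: 223339084227/240622 ≈ 9.2817e+5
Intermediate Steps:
t = -240622
(q(-4*(19 + 19), n(25)) + (798227 - 1*(-130403))) + 1/t = (-4*(19 + 19)*3 + (798227 - 1*(-130403))) + 1/(-240622) = (-4*38*3 + (798227 + 130403)) - 1/240622 = (-152*3 + 928630) - 1/240622 = (-456 + 928630) - 1/240622 = 928174 - 1/240622 = 223339084227/240622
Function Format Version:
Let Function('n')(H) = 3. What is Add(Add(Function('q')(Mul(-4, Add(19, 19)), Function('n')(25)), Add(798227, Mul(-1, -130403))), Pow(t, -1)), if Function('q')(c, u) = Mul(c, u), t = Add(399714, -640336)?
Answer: Rational(223339084227, 240622) ≈ 9.2817e+5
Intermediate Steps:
t = -240622
Add(Add(Function('q')(Mul(-4, Add(19, 19)), Function('n')(25)), Add(798227, Mul(-1, -130403))), Pow(t, -1)) = Add(Add(Mul(Mul(-4, Add(19, 19)), 3), Add(798227, Mul(-1, -130403))), Pow(-240622, -1)) = Add(Add(Mul(Mul(-4, 38), 3), Add(798227, 130403)), Rational(-1, 240622)) = Add(Add(Mul(-152, 3), 928630), Rational(-1, 240622)) = Add(Add(-456, 928630), Rational(-1, 240622)) = Add(928174, Rational(-1, 240622)) = Rational(223339084227, 240622)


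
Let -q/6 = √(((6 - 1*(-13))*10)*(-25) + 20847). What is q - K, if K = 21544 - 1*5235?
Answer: -16309 - 6*√16097 ≈ -17070.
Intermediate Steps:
K = 16309 (K = 21544 - 5235 = 16309)
q = -6*√16097 (q = -6*√(((6 - 1*(-13))*10)*(-25) + 20847) = -6*√(((6 + 13)*10)*(-25) + 20847) = -6*√((19*10)*(-25) + 20847) = -6*√(190*(-25) + 20847) = -6*√(-4750 + 20847) = -6*√16097 ≈ -761.24)
q - K = -6*√16097 - 1*16309 = -6*√16097 - 16309 = -16309 - 6*√16097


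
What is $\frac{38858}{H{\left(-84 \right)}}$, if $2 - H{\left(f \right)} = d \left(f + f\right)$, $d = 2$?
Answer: $\frac{19429}{169} \approx 114.96$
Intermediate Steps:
$H{\left(f \right)} = 2 - 4 f$ ($H{\left(f \right)} = 2 - 2 \left(f + f\right) = 2 - 2 \cdot 2 f = 2 - 4 f$)
$\frac{38858}{H{\left(-84 \right)}} = \frac{38858}{2 - -336} = \frac{38858}{2 + 336} = \frac{38858}{338} = 38858 \cdot \frac{1}{338} = \frac{19429}{169}$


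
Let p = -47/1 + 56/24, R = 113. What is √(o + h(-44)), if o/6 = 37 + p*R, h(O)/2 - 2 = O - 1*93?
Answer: 2*I*√7583 ≈ 174.16*I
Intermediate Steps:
h(O) = -182 + 2*O (h(O) = 4 + 2*(O - 1*93) = 4 + 2*(O - 93) = 4 + 2*(-93 + O) = 4 + (-186 + 2*O) = -182 + 2*O)
p = -134/3 (p = -47*1 + 56*(1/24) = -47 + 7/3 = -134/3 ≈ -44.667)
o = -30062 (o = 6*(37 - 134/3*113) = 6*(37 - 15142/3) = 6*(-15031/3) = -30062)
√(o + h(-44)) = √(-30062 + (-182 + 2*(-44))) = √(-30062 + (-182 - 88)) = √(-30062 - 270) = √(-30332) = 2*I*√7583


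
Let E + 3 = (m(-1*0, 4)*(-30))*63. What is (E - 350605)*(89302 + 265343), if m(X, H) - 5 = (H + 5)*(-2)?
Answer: -115627746510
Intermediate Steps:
m(X, H) = -5 - 2*H (m(X, H) = 5 + (H + 5)*(-2) = 5 + (5 + H)*(-2) = 5 + (-10 - 2*H) = -5 - 2*H)
E = 24567 (E = -3 + ((-5 - 2*4)*(-30))*63 = -3 + ((-5 - 8)*(-30))*63 = -3 - 13*(-30)*63 = -3 + 390*63 = -3 + 24570 = 24567)
(E - 350605)*(89302 + 265343) = (24567 - 350605)*(89302 + 265343) = -326038*354645 = -115627746510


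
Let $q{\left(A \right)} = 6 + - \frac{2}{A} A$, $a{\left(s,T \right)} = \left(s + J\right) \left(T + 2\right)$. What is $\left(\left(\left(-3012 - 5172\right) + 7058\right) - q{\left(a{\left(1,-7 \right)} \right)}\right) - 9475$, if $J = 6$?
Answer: $-10605$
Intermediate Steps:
$a{\left(s,T \right)} = \left(2 + T\right) \left(6 + s\right)$ ($a{\left(s,T \right)} = \left(s + 6\right) \left(T + 2\right) = \left(6 + s\right) \left(2 + T\right) = \left(2 + T\right) \left(6 + s\right)$)
$q{\left(A \right)} = 4$ ($q{\left(A \right)} = 6 - 2 = 4$)
$\left(\left(\left(-3012 - 5172\right) + 7058\right) - q{\left(a{\left(1,-7 \right)} \right)}\right) - 9475 = \left(\left(\left(-3012 - 5172\right) + 7058\right) - 4\right) - 9475 = \left(\left(-8184 + 7058\right) - 4\right) - 9475 = \left(-1126 - 4\right) - 9475 = -1130 - 9475 = -10605$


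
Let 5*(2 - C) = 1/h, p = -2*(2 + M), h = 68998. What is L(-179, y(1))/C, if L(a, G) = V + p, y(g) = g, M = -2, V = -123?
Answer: -14144590/229993 ≈ -61.500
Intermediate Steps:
p = 0 (p = -2*(2 - 2) = -2*0 = 0)
L(a, G) = -123 (L(a, G) = -123 + 0 = -123)
C = 689979/344990 (C = 2 - 1/5/68998 = 2 - 1/5*1/68998 = 2 - 1/344990 = 689979/344990 ≈ 2.0000)
L(-179, y(1))/C = -123/689979/344990 = -123*344990/689979 = -14144590/229993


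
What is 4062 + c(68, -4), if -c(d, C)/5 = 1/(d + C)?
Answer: 259963/64 ≈ 4061.9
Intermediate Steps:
c(d, C) = -5/(C + d) (c(d, C) = -5/(d + C) = -5/(C + d))
4062 + c(68, -4) = 4062 - 5/(-4 + 68) = 4062 - 5/64 = 259963/64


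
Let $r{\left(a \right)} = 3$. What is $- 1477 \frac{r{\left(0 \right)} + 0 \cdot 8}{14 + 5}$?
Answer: $- \frac{4431}{19} \approx -233.21$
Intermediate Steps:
$- 1477 \frac{r{\left(0 \right)} + 0 \cdot 8}{14 + 5} = - 1477 \frac{3 + 0 \cdot 8}{14 + 5} = - 1477 \frac{3 + 0}{19} = - 1477 \cdot 3 \cdot \frac{1}{19} = \left(-1477\right) \frac{3}{19} = - \frac{4431}{19}$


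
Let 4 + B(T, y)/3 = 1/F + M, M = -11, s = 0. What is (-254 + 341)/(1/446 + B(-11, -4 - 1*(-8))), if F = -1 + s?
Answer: -38802/21407 ≈ -1.8126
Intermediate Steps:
F = -1 (F = -1 + 0 = -1)
B(T, y) = -48 (B(T, y) = -12 + 3*(1/(-1) - 11) = -12 + 3*(-1 - 11) = -12 + 3*(-12) = -12 - 36 = -48)
(-254 + 341)/(1/446 + B(-11, -4 - 1*(-8))) = (-254 + 341)/(1/446 - 48) = 87/(1/446 - 48) = 87/(-21407/446) = 87*(-446/21407) = -38802/21407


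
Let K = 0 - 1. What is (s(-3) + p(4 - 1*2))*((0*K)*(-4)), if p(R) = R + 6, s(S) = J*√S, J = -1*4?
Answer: 0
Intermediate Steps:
K = -1
J = -4
s(S) = -4*√S
p(R) = 6 + R
(s(-3) + p(4 - 1*2))*((0*K)*(-4)) = (-4*I*√3 + (6 + (4 - 1*2)))*((0*(-1))*(-4)) = (-4*I*√3 + (6 + (4 - 2)))*(0*(-4)) = (-4*I*√3 + (6 + 2))*0 = (-4*I*√3 + 8)*0 = (8 - 4*I*√3)*0 = 0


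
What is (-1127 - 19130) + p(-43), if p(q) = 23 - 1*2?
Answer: -20236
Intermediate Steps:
p(q) = 21 (p(q) = 23 - 2 = 21)
(-1127 - 19130) + p(-43) = (-1127 - 19130) + 21 = -20257 + 21 = -20236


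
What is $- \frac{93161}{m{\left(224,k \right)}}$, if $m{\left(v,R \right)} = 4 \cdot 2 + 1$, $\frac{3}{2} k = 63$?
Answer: $- \frac{93161}{9} \approx -10351.0$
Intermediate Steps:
$k = 42$ ($k = \frac{2}{3} \cdot 63 = 42$)
$m{\left(v,R \right)} = 9$ ($m{\left(v,R \right)} = 8 + 1 = 9$)
$- \frac{93161}{m{\left(224,k \right)}} = - \frac{93161}{9}$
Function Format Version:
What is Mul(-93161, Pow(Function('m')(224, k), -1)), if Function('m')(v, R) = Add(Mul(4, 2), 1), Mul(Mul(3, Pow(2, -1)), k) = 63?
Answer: Rational(-93161, 9) ≈ -10351.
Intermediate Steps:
k = 42 (k = Mul(Rational(2, 3), 63) = 42)
Function('m')(v, R) = 9 (Function('m')(v, R) = Add(8, 1) = 9)
Mul(-93161, Pow(Function('m')(224, k), -1)) = Mul(-93161, Pow(9, -1)) = Mul(-93161, Rational(1, 9)) = Rational(-93161, 9)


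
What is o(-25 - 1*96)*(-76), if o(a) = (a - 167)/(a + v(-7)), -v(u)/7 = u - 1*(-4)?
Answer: -5472/25 ≈ -218.88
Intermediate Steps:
v(u) = -28 - 7*u (v(u) = -7*(u - 1*(-4)) = -7*(u + 4) = -7*(4 + u) = -28 - 7*u)
o(a) = (-167 + a)/(21 + a) (o(a) = (a - 167)/(a + (-28 - 7*(-7))) = (-167 + a)/(a + (-28 + 49)) = (-167 + a)/(a + 21) = (-167 + a)/(21 + a))
o(-25 - 1*96)*(-76) = ((-167 + (-25 - 1*96))/(21 + (-25 - 1*96)))*(-76) = ((-167 + (-25 - 96))/(21 + (-25 - 96)))*(-76) = ((-167 - 121)/(21 - 121))*(-76) = (-288/(-100))*(-76) = -1/100*(-288)*(-76) = (72/25)*(-76) = -5472/25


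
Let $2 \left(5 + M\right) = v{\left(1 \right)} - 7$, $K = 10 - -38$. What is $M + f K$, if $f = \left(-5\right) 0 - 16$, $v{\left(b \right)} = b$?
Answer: $-776$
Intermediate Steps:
$f = -16$ ($f = 0 - 16 = -16$)
$K = 48$ ($K = 10 + 38 = 48$)
$M = -8$ ($M = -5 + \frac{1 - 7}{2} = -5 + \frac{1}{2} \left(-6\right) = -5 - 3 = -8$)
$M + f K = -8 - 768 = -776$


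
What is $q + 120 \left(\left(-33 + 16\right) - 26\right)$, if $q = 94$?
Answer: $-5066$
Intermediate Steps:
$q + 120 \left(\left(-33 + 16\right) - 26\right) = 94 + 120 \left(\left(-33 + 16\right) - 26\right) = 94 + 120 \left(-17 - 26\right) = 94 + 120 \left(-43\right) = 94 - 5160 = -5066$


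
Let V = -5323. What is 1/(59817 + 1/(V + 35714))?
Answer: 30391/1817898448 ≈ 1.6718e-5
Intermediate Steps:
1/(59817 + 1/(V + 35714)) = 1/(59817 + 1/(-5323 + 35714)) = 1/(59817 + 1/30391) = 1/(1817898448/30391) = 30391/1817898448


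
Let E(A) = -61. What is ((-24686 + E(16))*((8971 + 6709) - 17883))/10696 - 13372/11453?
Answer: 624247515461/122501288 ≈ 5095.8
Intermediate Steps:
((-24686 + E(16))*((8971 + 6709) - 17883))/10696 - 13372/11453 = ((-24686 - 61)*((8971 + 6709) - 17883))/10696 - 13372/11453 = -24747*(15680 - 17883)*(1/10696) - 13372*1/11453 = -24747*(-2203)*(1/10696) - 13372/11453 = 54517641*(1/10696) - 13372/11453 = 54517641/10696 - 13372/11453 = 624247515461/122501288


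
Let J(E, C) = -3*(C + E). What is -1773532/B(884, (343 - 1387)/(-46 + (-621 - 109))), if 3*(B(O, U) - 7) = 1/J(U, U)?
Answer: -2083013334/8173 ≈ -2.5487e+5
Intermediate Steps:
J(E, C) = -3*C - 3*E
B(O, U) = 7 - 1/(18*U) (B(O, U) = 7 + 1/(3*(-3*U - 3*U)) = 7 + 1/(3*((-6*U))) = 7 + (-1/(6*U))/3 = 7 - 1/(18*U))
-1773532/B(884, (343 - 1387)/(-46 + (-621 - 109))) = -1773532/(7 - (-46 + (-621 - 109))/(343 - 1387)/18) = -1773532/(7 - 1/(18*((-1044/(-46 - 730))))) = -1773532/(7 - 1/(18*((-1044/(-776))))) = -1773532/(7 - 1/(18*((-1044*(-1/776))))) = -1773532/(7 - 1/(18*261/194)) = -1773532/(7 - 1/18*194/261) = -1773532/(7 - 97/2349) = -1773532/16346/2349 = -1773532*2349/16346 = -2083013334/8173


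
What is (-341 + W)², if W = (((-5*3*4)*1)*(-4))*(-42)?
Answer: 108597241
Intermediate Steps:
W = -10080 (W = ((-15*4*1)*(-4))*(-42) = (-60*1*(-4))*(-42) = -60*(-4)*(-42) = 240*(-42) = -10080)
(-341 + W)² = (-341 - 10080)² = (-10421)² = 108597241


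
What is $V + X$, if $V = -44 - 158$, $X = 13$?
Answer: $-189$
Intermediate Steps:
$V = -202$
$V + X = -202 + 13 = -189$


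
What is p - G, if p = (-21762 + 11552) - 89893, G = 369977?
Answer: -470080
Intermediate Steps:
p = -100103 (p = -10210 - 89893 = -100103)
p - G = -100103 - 1*369977 = -100103 - 369977 = -470080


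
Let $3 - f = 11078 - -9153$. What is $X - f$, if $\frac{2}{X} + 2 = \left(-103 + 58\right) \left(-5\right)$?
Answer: $\frac{4510846}{223} \approx 20228.0$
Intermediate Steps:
$f = -20228$ ($f = 3 - \left(11078 - -9153\right) = 3 - \left(11078 + 9153\right) = 3 - 20231 = -20228$)
$X = \frac{2}{223}$ ($X = \frac{2}{-2 + \left(-103 + 58\right) \left(-5\right)} = \frac{2}{-2 - -225} = \frac{2}{-2 + 225} = \frac{2}{223} \approx 0.0089686$)
$X - f = \frac{2}{223} - -20228 = \frac{2}{223} + 20228 = \frac{4510846}{223}$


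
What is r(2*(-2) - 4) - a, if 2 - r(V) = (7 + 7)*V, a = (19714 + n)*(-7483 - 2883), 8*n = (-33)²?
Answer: 823066039/4 ≈ 2.0577e+8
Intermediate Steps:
n = 1089/8 (n = (⅛)*(-33)² = (⅛)*1089 = 1089/8 ≈ 136.13)
a = -823065583/4 (a = (19714 + 1089/8)*(-7483 - 2883) = (158801/8)*(-10366) = -823065583/4 ≈ -2.0577e+8)
r(V) = 2 - 14*V (r(V) = 2 - (7 + 7)*V = 2 - 14*V)
r(2*(-2) - 4) - a = (2 - 14*(2*(-2) - 4)) - 1*(-823065583/4) = (2 - 14*(-4 - 4)) + 823065583/4 = (2 - 14*(-8)) + 823065583/4 = (2 + 112) + 823065583/4 = 114 + 823065583/4 = 823066039/4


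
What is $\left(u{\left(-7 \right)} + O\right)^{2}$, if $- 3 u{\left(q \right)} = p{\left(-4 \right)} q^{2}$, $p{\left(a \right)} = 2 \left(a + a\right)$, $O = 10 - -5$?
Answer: $\frac{687241}{9} \approx 76360.0$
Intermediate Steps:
$O = 15$ ($O = 10 + 5 = 15$)
$p{\left(a \right)} = 4 a$ ($p{\left(a \right)} = 2 \cdot 2 a = 4 a$)
$u{\left(q \right)} = \frac{16 q^{2}}{3}$ ($u{\left(q \right)} = - \frac{4 \left(-4\right) q^{2}}{3} = - \frac{\left(-16\right) q^{2}}{3} = \frac{16 q^{2}}{3}$)
$\left(u{\left(-7 \right)} + O\right)^{2} = \left(\frac{16 \left(-7\right)^{2}}{3} + 15\right)^{2} = \left(\frac{16}{3} \cdot 49 + 15\right)^{2} = \left(\frac{784}{3} + 15\right)^{2} = \left(\frac{829}{3}\right)^{2} = \frac{687241}{9}$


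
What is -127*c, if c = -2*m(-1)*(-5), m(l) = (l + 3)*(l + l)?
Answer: 5080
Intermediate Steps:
m(l) = 2*l*(3 + l) (m(l) = (3 + l)*(2*l) = 2*l*(3 + l))
c = -40 (c = -4*(-1)*(3 - 1)*(-5) = -4*(-1)*2*(-5) = -2*(-4)*(-5) = 8*(-5) = -40)
-127*c = -127*(-40) = 5080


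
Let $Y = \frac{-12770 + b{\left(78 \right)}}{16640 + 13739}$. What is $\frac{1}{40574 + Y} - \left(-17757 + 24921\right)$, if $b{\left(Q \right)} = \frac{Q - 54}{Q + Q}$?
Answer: $- \frac{114793084977833}{16023602090} \approx -7164.0$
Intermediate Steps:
$b{\left(Q \right)} = \frac{-54 + Q}{2 Q}$
$Y = - \frac{166008}{394927}$ ($Y = \frac{-12770 + \frac{-54 + 78}{2 \cdot 78}}{16640 + 13739} = \frac{-12770 + \frac{1}{2} \cdot \frac{1}{78} \cdot 24}{30379} = \left(-12770 + \frac{2}{13}\right) \frac{1}{30379} = \left(- \frac{166008}{13}\right) \frac{1}{30379} = - \frac{166008}{394927} \approx -0.42035$)
$\frac{1}{40574 + Y} - \left(-17757 + 24921\right) = \frac{1}{40574 - \frac{166008}{394927}} - \left(-17757 + 24921\right) = \frac{1}{\frac{16023602090}{394927}} - 7164 = \frac{394927}{16023602090} - 7164 = - \frac{114793084977833}{16023602090}$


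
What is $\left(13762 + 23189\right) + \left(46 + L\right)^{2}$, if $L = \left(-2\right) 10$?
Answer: $37627$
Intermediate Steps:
$L = -20$
$\left(13762 + 23189\right) + \left(46 + L\right)^{2} = \left(13762 + 23189\right) + \left(46 - 20\right)^{2} = 36951 + 26^{2} = 36951 + 676 = 37627$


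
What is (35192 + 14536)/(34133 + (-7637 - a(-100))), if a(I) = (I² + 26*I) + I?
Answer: 12432/4799 ≈ 2.5905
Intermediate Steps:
a(I) = I² + 27*I
(35192 + 14536)/(34133 + (-7637 - a(-100))) = (35192 + 14536)/(34133 + (-7637 - (-100)*(27 - 100))) = 49728/(34133 + (-7637 - (-100)*(-73))) = 49728/(34133 + (-7637 - 1*7300)) = 49728/(34133 + (-7637 - 7300)) = 49728/(34133 - 14937) = 49728/19196 = 49728*(1/19196) = 12432/4799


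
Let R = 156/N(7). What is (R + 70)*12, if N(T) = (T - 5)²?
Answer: 1308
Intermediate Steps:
N(T) = (-5 + T)²
R = 39 (R = 156/((-5 + 7)²) = 156/(2²) = 156/4 = 156*(¼) = 39)
(R + 70)*12 = (39 + 70)*12 = 109*12 = 1308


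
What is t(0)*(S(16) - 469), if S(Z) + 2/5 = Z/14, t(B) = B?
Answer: 0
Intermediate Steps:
S(Z) = -⅖ + Z/14
t(0)*(S(16) - 469) = 0*((-⅖ + (1/14)*16) - 469) = 0*((-⅖ + 8/7) - 469) = 0*(26/35 - 469) = 0*(-16389/35) = 0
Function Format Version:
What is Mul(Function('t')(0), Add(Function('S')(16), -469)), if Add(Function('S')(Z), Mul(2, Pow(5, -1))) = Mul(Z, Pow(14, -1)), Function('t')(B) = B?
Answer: 0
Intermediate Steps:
Function('S')(Z) = Add(Rational(-2, 5), Mul(Rational(1, 14), Z)) (Function('S')(Z) = Add(Rational(-2, 5), Mul(Z, Pow(14, -1))) = Add(Rational(-2, 5), Mul(Z, Rational(1, 14))) = Add(Rational(-2, 5), Mul(Rational(1, 14), Z)))
Mul(Function('t')(0), Add(Function('S')(16), -469)) = Mul(0, Add(Add(Rational(-2, 5), Mul(Rational(1, 14), 16)), -469)) = Mul(0, Add(Add(Rational(-2, 5), Rational(8, 7)), -469)) = Mul(0, Add(Rational(26, 35), -469)) = Mul(0, Rational(-16389, 35)) = 0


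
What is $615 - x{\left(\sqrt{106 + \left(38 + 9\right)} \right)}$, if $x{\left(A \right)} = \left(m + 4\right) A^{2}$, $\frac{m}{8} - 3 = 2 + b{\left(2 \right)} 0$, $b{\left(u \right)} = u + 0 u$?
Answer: $-6117$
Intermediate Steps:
$b{\left(u \right)} = u$ ($b{\left(u \right)} = u + 0 = u$)
$m = 40$ ($m = 24 + 8 \left(2 + 2 \cdot 0\right) = 24 + 8 \left(2 + 0\right) = 24 + 8 \cdot 2 = 24 + 16 = 40$)
$x{\left(A \right)} = 44 A^{2}$ ($x{\left(A \right)} = \left(40 + 4\right) A^{2} = 44 A^{2}$)
$615 - x{\left(\sqrt{106 + \left(38 + 9\right)} \right)} = 615 - 44 \left(\sqrt{106 + \left(38 + 9\right)}\right)^{2} = 615 - 44 \left(\sqrt{106 + 47}\right)^{2} = 615 - 44 \left(\sqrt{153}\right)^{2} = 615 - 44 \left(3 \sqrt{17}\right)^{2} = 615 - 44 \cdot 153 = 615 - 6732 = -6117$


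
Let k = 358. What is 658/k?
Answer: 329/179 ≈ 1.8380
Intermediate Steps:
658/k = 658/358 = 658*(1/358) = 329/179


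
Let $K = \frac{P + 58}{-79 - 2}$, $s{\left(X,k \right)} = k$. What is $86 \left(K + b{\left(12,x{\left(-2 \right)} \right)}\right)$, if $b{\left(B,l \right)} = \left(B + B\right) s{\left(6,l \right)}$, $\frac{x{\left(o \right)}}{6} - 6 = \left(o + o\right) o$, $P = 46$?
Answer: $\frac{14034512}{81} \approx 1.7327 \cdot 10^{5}$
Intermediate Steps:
$x{\left(o \right)} = 36 + 12 o^{2}$ ($x{\left(o \right)} = 36 + 6 \left(o + o\right) o = 36 + 6 \cdot 2 o o = 36 + 6 \cdot 2 o^{2} = 36 + 12 o^{2}$)
$b{\left(B,l \right)} = 2 B l$ ($b{\left(B,l \right)} = \left(B + B\right) l = 2 B l$)
$K = - \frac{104}{81}$ ($K = \frac{46 + 58}{-79 - 2} = \frac{104}{-81} = 104 \left(- \frac{1}{81}\right) = - \frac{104}{81} \approx -1.284$)
$86 \left(K + b{\left(12,x{\left(-2 \right)} \right)}\right) = 86 \left(- \frac{104}{81} + 2 \cdot 12 \left(36 + 12 \left(-2\right)^{2}\right)\right) = 86 \left(- \frac{104}{81} + 2 \cdot 12 \left(36 + 12 \cdot 4\right)\right) = 86 \left(- \frac{104}{81} + 2 \cdot 12 \left(36 + 48\right)\right) = 86 \left(- \frac{104}{81} + 2 \cdot 12 \cdot 84\right) = 86 \left(- \frac{104}{81} + 2016\right) = 86 \cdot \frac{163192}{81} = \frac{14034512}{81}$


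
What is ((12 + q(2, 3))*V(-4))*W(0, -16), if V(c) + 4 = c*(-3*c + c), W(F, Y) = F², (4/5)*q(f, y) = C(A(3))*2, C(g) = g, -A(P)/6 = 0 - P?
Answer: 0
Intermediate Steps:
A(P) = 6*P (A(P) = -6*(0 - P) = -(-6)*P = 6*P)
q(f, y) = 45 (q(f, y) = 5*((6*3)*2)/4 = 5*(18*2)/4 = (5/4)*36 = 45)
V(c) = -4 - 2*c² (V(c) = -4 + c*(-3*c + c) = -4 + c*(-2*c) = -4 - 2*c²)
((12 + q(2, 3))*V(-4))*W(0, -16) = ((12 + 45)*(-4 - 2*(-4)²))*0² = (57*(-4 - 2*16))*0 = (57*(-4 - 32))*0 = (57*(-36))*0 = -2052*0 = 0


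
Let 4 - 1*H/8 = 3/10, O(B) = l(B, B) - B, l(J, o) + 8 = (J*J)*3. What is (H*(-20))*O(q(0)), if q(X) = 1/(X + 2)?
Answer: 4588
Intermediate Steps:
l(J, o) = -8 + 3*J² (l(J, o) = -8 + (J*J)*3 = -8 + J²*3 = -8 + 3*J²)
q(X) = 1/(2 + X)
O(B) = -8 - B + 3*B² (O(B) = (-8 + 3*B²) - B = -8 - B + 3*B²)
H = 148/5 (H = 32 - 24/10 = 32 - 8*3/10 = 32 - 12/5 = 148/5 ≈ 29.600)
(H*(-20))*O(q(0)) = ((148/5)*(-20))*(-8 - 1/(2 + 0) + 3*(1/(2 + 0))²) = -592*(-8 - 1/2 + 3*(1/2)²) = -592*(-8 - 1*½ + 3*(½)²) = -592*(-8 - ½ + 3*(¼)) = -592*(-8 - ½ + ¾) = -592*(-31/4) = 4588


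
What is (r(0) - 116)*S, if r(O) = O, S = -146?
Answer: 16936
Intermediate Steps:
(r(0) - 116)*S = (0 - 116)*(-146) = -116*(-146) = 16936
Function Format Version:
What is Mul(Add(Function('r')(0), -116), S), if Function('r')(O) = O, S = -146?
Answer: 16936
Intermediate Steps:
Mul(Add(Function('r')(0), -116), S) = Mul(Add(0, -116), -146) = Mul(-116, -146) = 16936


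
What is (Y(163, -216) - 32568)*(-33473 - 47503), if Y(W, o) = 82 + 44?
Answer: 2627023392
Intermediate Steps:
Y(W, o) = 126
(Y(163, -216) - 32568)*(-33473 - 47503) = (126 - 32568)*(-33473 - 47503) = -32442*(-80976) = 2627023392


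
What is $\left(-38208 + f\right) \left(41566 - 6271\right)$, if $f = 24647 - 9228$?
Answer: $-804337755$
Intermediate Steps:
$f = 15419$ ($f = 24647 - 9228 = 15419$)
$\left(-38208 + f\right) \left(41566 - 6271\right) = \left(-38208 + 15419\right) \left(41566 - 6271\right) = \left(-22789\right) 35295 = -804337755$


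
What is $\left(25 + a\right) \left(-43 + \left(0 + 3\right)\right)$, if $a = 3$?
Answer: $-1120$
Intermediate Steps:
$\left(25 + a\right) \left(-43 + \left(0 + 3\right)\right) = \left(25 + 3\right) \left(-43 + \left(0 + 3\right)\right) = 28 \left(-43 + 3\right) = 28 \left(-40\right) = -1120$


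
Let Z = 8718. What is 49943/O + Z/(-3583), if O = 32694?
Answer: -106080523/117142602 ≈ -0.90557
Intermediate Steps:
49943/O + Z/(-3583) = 49943/32694 + 8718/(-3583) = 49943*(1/32694) + 8718*(-1/3583) = 49943/32694 - 8718/3583 = -106080523/117142602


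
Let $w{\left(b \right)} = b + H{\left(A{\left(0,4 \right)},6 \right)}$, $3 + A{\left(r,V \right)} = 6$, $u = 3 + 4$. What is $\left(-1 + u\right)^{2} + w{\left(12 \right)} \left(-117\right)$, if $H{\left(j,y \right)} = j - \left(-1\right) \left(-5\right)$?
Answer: $-1134$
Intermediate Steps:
$u = 7$
$A{\left(r,V \right)} = 3$ ($A{\left(r,V \right)} = -3 + 6 = 3$)
$H{\left(j,y \right)} = -5 + j$ ($H{\left(j,y \right)} = j - 5 = -5 + j$)
$w{\left(b \right)} = -2 + b$ ($w{\left(b \right)} = b + \left(-5 + 3\right) = b - 2 = -2 + b$)
$\left(-1 + u\right)^{2} + w{\left(12 \right)} \left(-117\right) = \left(-1 + 7\right)^{2} + \left(-2 + 12\right) \left(-117\right) = 6^{2} + 10 \left(-117\right) = 36 - 1170 = -1134$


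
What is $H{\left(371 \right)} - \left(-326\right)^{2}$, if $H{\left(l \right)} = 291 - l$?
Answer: $-106356$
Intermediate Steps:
$H{\left(371 \right)} - \left(-326\right)^{2} = \left(291 - 371\right) - \left(-326\right)^{2} = \left(291 - 371\right) - 106276 = -80 - 106276 = -106356$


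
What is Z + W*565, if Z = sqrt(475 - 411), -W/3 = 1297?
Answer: -2198407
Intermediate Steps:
W = -3891 (W = -3*1297 = -3891)
Z = 8 (Z = sqrt(64) = 8)
Z + W*565 = 8 - 3891*565 = 8 - 2198415 = -2198407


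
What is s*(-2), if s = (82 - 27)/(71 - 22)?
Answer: -110/49 ≈ -2.2449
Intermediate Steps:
s = 55/49 ≈ 1.1224
s*(-2) = (55/49)*(-2) = -110/49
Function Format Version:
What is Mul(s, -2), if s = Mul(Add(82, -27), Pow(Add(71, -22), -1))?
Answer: Rational(-110, 49) ≈ -2.2449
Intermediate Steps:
s = Rational(55, 49) (s = Mul(55, Pow(49, -1)) = Mul(55, Rational(1, 49)) = Rational(55, 49) ≈ 1.1224)
Mul(s, -2) = Mul(Rational(55, 49), -2) = Rational(-110, 49)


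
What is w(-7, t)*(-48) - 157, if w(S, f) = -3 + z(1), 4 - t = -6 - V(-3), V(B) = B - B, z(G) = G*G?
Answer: -61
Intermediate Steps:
z(G) = G²
V(B) = 0
t = 10 (t = 4 - (-6 - 1*0) = 4 - (-6 + 0) = 4 - 1*(-6) = 4 + 6 = 10)
w(S, f) = -2 (w(S, f) = -3 + 1² = -3 + 1 = -2)
w(-7, t)*(-48) - 157 = -2*(-48) - 157 = 96 - 157 = -61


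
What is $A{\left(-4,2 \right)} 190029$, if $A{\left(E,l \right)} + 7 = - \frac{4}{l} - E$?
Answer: $-950145$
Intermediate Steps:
$A{\left(E,l \right)} = -7 - E - \frac{4}{l}$ ($A{\left(E,l \right)} = -7 - \left(E + \frac{4}{l}\right) = -7 - E - \frac{4}{l}$)
$A{\left(-4,2 \right)} 190029 = \left(-7 - -4 - \frac{4}{2}\right) 190029 = \left(-7 + 4 - 2\right) 190029 = \left(-5\right) 190029 = -950145$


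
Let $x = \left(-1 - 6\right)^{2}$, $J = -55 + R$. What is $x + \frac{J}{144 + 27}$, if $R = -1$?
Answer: $\frac{8323}{171} \approx 48.672$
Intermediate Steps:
$J = -56$ ($J = -55 - 1 = -56$)
$x = 49$ ($x = \left(-7\right)^{2} = 49$)
$x + \frac{J}{144 + 27} = 49 - \frac{56}{144 + 27} = 49 - \frac{56}{171} = \frac{8323}{171}$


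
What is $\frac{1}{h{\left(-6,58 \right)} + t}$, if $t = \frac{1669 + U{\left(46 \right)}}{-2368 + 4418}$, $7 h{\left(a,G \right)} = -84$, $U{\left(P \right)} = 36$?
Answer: $- \frac{410}{4579} \approx -0.089539$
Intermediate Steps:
$h{\left(a,G \right)} = -12$ ($h{\left(a,G \right)} = \frac{1}{7} \left(-84\right) = -12$)
$t = \frac{341}{410}$ ($t = \frac{1669 + 36}{-2368 + 4418} = \frac{1705}{2050} = 1705 \cdot \frac{1}{2050} = \frac{341}{410} \approx 0.83171$)
$\frac{1}{h{\left(-6,58 \right)} + t} = \frac{1}{-12 + \frac{341}{410}} = \frac{1}{- \frac{4579}{410}} = - \frac{410}{4579}$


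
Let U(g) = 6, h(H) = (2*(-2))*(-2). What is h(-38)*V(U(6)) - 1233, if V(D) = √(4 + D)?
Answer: -1233 + 8*√10 ≈ -1207.7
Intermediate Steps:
h(H) = 8 (h(H) = -4*(-2) = 8)
h(-38)*V(U(6)) - 1233 = 8*√(4 + 6) - 1233 = 8*√10 - 1233 = -1233 + 8*√10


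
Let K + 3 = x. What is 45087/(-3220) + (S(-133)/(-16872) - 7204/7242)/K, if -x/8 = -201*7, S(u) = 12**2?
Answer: -184505039656319/13176801401940 ≈ -14.002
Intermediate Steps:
S(u) = 144
x = 11256 (x = -(-1608)*7 = -8*(-1407) = 11256)
K = 11253 (K = -3 + 11256 = 11253)
45087/(-3220) + (S(-133)/(-16872) - 7204/7242)/K = 45087/(-3220) + (144/(-16872) - 7204/7242)/11253 = 45087*(-1/3220) + (144*(-1/16872) - 7204*1/7242)*(1/11253) = -6441/460 + (-6/703 - 3602/3621)*(1/11253) = -6441/460 - 2553932/2545563*1/11253 = -6441/460 - 2553932/28645220439 = -184505039656319/13176801401940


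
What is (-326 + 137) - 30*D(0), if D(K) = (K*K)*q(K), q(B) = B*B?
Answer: -189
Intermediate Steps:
q(B) = B**2
D(K) = K**4 (D(K) = (K*K)*K**2 = K**2*K**2 = K**4)
(-326 + 137) - 30*D(0) = (-326 + 137) - 30*0**4 = -189 - 30*0 = -189 + 0 = -189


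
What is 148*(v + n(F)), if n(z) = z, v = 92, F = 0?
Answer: 13616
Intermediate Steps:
148*(v + n(F)) = 148*(92 + 0) = 148*92 = 13616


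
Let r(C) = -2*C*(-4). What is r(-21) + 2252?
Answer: 2084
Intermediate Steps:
r(C) = 8*C
r(-21) + 2252 = 8*(-21) + 2252 = -168 + 2252 = 2084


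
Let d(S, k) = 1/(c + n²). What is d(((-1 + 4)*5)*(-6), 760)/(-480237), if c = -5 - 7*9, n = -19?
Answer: -1/140709441 ≈ -7.1068e-9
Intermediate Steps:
c = -68 (c = -5 - 63 = -68)
d(S, k) = 1/293 (d(S, k) = 1/(-68 + (-19)²) = 1/(-68 + 361) = 1/293)
d(((-1 + 4)*5)*(-6), 760)/(-480237) = (1/293)/(-480237) = (1/293)*(-1/480237) = -1/140709441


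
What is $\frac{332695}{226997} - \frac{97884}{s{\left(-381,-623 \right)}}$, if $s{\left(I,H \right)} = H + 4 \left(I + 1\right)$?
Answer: $\frac{22932339733}{486454571} \approx 47.142$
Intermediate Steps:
$s{\left(I,H \right)} = 4 + H + 4 I$ ($s{\left(I,H \right)} = H + 4 \left(1 + I\right) = H + \left(4 + 4 I\right) = 4 + H + 4 I$)
$\frac{332695}{226997} - \frac{97884}{s{\left(-381,-623 \right)}} = \frac{332695}{226997} - \frac{97884}{4 - 623 + 4 \left(-381\right)} = 332695 \cdot \frac{1}{226997} - \frac{97884}{4 - 623 - 1524} = \frac{332695}{226997} - \frac{97884}{-2143} = \frac{332695}{226997} - - \frac{97884}{2143} = \frac{332695}{226997} + \frac{97884}{2143} = \frac{22932339733}{486454571}$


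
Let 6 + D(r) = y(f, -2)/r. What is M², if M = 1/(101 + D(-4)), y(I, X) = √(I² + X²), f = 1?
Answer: 16/(380 - √5)² ≈ 0.00011212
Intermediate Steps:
D(r) = -6 + √5/r (D(r) = -6 + √(1² + (-2)²)/r = -6 + √(1 + 4)/r = -6 + √5/r)
M = 1/(95 - √5/4) (M = 1/(101 + (-6 + √5/(-4))) = 1/(101 + (-6 + √5*(-¼))) = 1/(101 + (-6 - √5/4)) = 1/(95 - √5/4) ≈ 0.010589)
M² = (304/28879 + 4*√5/144395)²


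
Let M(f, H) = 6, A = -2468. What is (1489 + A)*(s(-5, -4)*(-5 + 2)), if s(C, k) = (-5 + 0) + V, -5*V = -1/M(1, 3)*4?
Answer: -71467/5 ≈ -14293.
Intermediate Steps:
V = 2/15 (V = -(-1/6)*4/5 = -(-1*1/6)*4/5 = -(-1)*4/30 = -1/5*(-2/3) = 2/15 ≈ 0.13333)
s(C, k) = -73/15 (s(C, k) = (-5 + 0) + 2/15 = -5 + 2/15 = -73/15)
(1489 + A)*(s(-5, -4)*(-5 + 2)) = (1489 - 2468)*(-73*(-5 + 2)/15) = -(-71467)*(-3)/15 = -979*73/5 = -71467/5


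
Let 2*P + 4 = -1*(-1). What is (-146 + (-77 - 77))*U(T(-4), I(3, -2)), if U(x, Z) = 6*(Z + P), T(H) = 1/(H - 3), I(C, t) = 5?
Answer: -6300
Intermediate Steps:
P = -3/2 (P = -2 + (-1*(-1))/2 = -2 + (½)*1 = -2 + ½ = -3/2 ≈ -1.5000)
T(H) = 1/(-3 + H)
U(x, Z) = -9 + 6*Z (U(x, Z) = 6*(Z - 3/2) = 6*(-3/2 + Z) = -9 + 6*Z)
(-146 + (-77 - 77))*U(T(-4), I(3, -2)) = (-146 + (-77 - 77))*(-9 + 6*5) = (-146 - 154)*(-9 + 30) = -300*21 = -6300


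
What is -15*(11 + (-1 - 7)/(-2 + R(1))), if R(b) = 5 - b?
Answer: -105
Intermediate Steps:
-15*(11 + (-1 - 7)/(-2 + R(1))) = -15*(11 + (-1 - 7)/(-2 + (5 - 1*1))) = -15*(11 - 8/(-2 + (5 - 1))) = -15*(11 - 8/(-2 + 4)) = -15*(11 - 8/2) = -15*(11 - 8*½) = -15*(11 - 4) = -15*7 = -105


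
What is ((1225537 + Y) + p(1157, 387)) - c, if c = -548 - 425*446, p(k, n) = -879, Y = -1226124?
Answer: 188632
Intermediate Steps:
c = -190098 (c = -548 - 189550 = -190098)
((1225537 + Y) + p(1157, 387)) - c = ((1225537 - 1226124) - 879) - 1*(-190098) = (-587 - 879) + 190098 = -1466 + 190098 = 188632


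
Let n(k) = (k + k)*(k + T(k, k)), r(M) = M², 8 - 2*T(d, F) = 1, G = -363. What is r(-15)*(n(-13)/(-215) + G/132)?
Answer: -150885/172 ≈ -877.24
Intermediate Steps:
T(d, F) = 7/2 (T(d, F) = 4 - ½*1 = 4 - ½ = 7/2)
n(k) = 2*k*(7/2 + k) (n(k) = (k + k)*(k + 7/2) = (2*k)*(7/2 + k) = 2*k*(7/2 + k))
r(-15)*(n(-13)/(-215) + G/132) = (-15)²*(-13*(7 + 2*(-13))/(-215) - 363/132) = 225*(-13*(7 - 26)*(-1/215) - 363*1/132) = 225*(-13*(-19)*(-1/215) - 11/4) = 225*(247*(-1/215) - 11/4) = 225*(-247/215 - 11/4) = 225*(-3353/860) = -150885/172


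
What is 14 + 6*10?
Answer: 74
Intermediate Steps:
14 + 6*10 = 14 + 60 = 74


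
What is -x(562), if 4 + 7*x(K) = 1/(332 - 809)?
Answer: 1909/3339 ≈ 0.57173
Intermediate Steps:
x(K) = -1909/3339 (x(K) = -4/7 + 1/(7*(332 - 809)) = -4/7 + (1/7)/(-477) = -4/7 + (1/7)*(-1/477) = -4/7 - 1/3339 = -1909/3339)
-x(562) = -1*(-1909/3339) = 1909/3339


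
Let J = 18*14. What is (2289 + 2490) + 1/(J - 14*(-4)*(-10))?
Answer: 1471931/308 ≈ 4779.0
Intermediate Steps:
J = 252
(2289 + 2490) + 1/(J - 14*(-4)*(-10)) = (2289 + 2490) + 1/(252 - 14*(-4)*(-10)) = 4779 + 1/(252 + 56*(-10)) = 4779 + 1/(252 - 560) = 4779 + 1/(-308) = 4779 - 1/308 = 1471931/308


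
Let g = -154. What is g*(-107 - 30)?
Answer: 21098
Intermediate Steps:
g*(-107 - 30) = -154*(-107 - 30) = -154*(-137) = 21098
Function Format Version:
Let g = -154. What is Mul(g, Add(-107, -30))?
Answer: 21098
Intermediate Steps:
Mul(g, Add(-107, -30)) = Mul(-154, Add(-107, -30)) = Mul(-154, -137) = 21098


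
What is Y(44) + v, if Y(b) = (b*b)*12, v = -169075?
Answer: -145843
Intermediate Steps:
Y(b) = 12*b**2 (Y(b) = b**2*12 = 12*b**2)
Y(44) + v = 12*44**2 - 169075 = 12*1936 - 169075 = 23232 - 169075 = -145843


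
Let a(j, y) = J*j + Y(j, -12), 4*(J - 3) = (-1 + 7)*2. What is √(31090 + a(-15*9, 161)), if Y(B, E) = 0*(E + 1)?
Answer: 2*√7570 ≈ 174.01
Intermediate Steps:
Y(B, E) = 0 (Y(B, E) = 0*(1 + E) = 0)
J = 6 (J = 3 + ((-1 + 7)*2)/4 = 3 + (6*2)/4 = 3 + (¼)*12 = 3 + 3 = 6)
a(j, y) = 6*j (a(j, y) = 6*j + 0 = 6*j)
√(31090 + a(-15*9, 161)) = √(31090 + 6*(-15*9)) = √(31090 + 6*(-135)) = √(31090 - 810) = √30280 = 2*√7570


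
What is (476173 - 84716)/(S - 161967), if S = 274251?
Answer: 391457/112284 ≈ 3.4863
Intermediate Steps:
(476173 - 84716)/(S - 161967) = (476173 - 84716)/(274251 - 161967) = 391457/112284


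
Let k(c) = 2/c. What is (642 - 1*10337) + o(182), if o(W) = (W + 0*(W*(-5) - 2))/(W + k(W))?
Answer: -160561723/16563 ≈ -9694.0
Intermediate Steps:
o(W) = W/(W + 2/W) (o(W) = (W + 0*(W*(-5) - 2))/(W + 2/W) = (W + 0*(-5*W - 2))/(W + 2/W) = (W + 0*(-2 - 5*W))/(W + 2/W) = (W + 0)/(W + 2/W) = W/(W + 2/W))
(642 - 1*10337) + o(182) = (642 - 1*10337) + 182²/(2 + 182²) = (642 - 10337) + 33124/(2 + 33124) = -9695 + 33124/33126 = -9695 + 33124*(1/33126) = -9695 + 16562/16563 = -160561723/16563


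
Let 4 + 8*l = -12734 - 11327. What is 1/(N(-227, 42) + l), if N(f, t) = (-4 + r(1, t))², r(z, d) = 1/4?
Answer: -16/47905 ≈ -0.00033399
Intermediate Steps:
r(z, d) = ¼
N(f, t) = 225/16 (N(f, t) = (-4 + ¼)² = (-15/4)² = 225/16)
l = -24065/8 (l = -½ + (-12734 - 11327)/8 = -½ + (⅛)*(-24061) = -½ - 24061/8 = -24065/8 ≈ -3008.1)
1/(N(-227, 42) + l) = 1/(225/16 - 24065/8) = 1/(-47905/16) = -16/47905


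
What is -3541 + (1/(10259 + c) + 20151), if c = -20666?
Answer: 172860269/10407 ≈ 16610.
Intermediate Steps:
-3541 + (1/(10259 + c) + 20151) = -3541 + (1/(10259 - 20666) + 20151) = -3541 + (1/(-10407) + 20151) = -3541 + (-1/10407 + 20151) = -3541 + 209711456/10407 = 172860269/10407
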